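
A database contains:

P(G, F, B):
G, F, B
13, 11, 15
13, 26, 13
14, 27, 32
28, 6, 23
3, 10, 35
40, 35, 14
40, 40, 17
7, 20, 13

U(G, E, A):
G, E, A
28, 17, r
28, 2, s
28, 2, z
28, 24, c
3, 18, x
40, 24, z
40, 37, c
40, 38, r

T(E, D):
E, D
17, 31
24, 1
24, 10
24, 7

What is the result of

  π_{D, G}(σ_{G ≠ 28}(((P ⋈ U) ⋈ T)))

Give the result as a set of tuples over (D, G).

{(1, 40), (10, 40), (7, 40)}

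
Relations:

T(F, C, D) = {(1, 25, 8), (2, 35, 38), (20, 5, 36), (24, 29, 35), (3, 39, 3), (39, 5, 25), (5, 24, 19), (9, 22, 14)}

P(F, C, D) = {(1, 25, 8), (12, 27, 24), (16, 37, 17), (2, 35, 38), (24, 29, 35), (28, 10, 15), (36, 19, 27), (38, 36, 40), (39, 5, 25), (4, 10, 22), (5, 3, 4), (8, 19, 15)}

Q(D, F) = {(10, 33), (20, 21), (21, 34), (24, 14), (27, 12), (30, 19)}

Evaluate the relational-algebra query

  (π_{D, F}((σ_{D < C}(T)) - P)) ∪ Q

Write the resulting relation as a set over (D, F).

Apply σ_{D < C}; surviving tuples: {(1, 25, 8), (3, 39, 3), (5, 24, 19), (9, 22, 14)}
Difference: {(1, 25, 8), (3, 39, 3), (5, 24, 19), (9, 22, 14)} with {(1, 25, 8), (12, 27, 24), (16, 37, 17), (2, 35, 38), (24, 29, 35), (28, 10, 15), (36, 19, 27), (38, 36, 40), (39, 5, 25), (4, 10, 22), (5, 3, 4), (8, 19, 15)} → {(3, 39, 3), (5, 24, 19), (9, 22, 14)}
π[D, F]: project onto (D, F) → {(14, 9), (19, 5), (3, 3)}
Union: {(14, 9), (19, 5), (3, 3)} with {(10, 33), (20, 21), (21, 34), (24, 14), (27, 12), (30, 19)} → {(10, 33), (14, 9), (19, 5), (20, 21), (21, 34), (24, 14), (27, 12), (3, 3), (30, 19)}

{(10, 33), (14, 9), (19, 5), (20, 21), (21, 34), (24, 14), (27, 12), (3, 3), (30, 19)}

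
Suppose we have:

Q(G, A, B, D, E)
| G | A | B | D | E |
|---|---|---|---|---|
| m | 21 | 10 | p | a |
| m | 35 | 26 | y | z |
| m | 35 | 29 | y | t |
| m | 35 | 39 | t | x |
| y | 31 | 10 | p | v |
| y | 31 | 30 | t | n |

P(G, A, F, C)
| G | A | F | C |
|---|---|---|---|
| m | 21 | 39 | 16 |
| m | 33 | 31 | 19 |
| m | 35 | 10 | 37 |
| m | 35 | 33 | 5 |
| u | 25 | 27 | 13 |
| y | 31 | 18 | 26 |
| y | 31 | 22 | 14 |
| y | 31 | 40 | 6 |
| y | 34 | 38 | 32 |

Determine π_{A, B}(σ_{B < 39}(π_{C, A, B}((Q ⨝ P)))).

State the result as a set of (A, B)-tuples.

Natural join on G, A: {(m, 21, 10, p, a, 39, 16), (m, 35, 26, y, z, 10, 37), (m, 35, 26, y, z, 33, 5), (m, 35, 29, y, t, 10, 37), (m, 35, 29, y, t, 33, 5), (m, 35, 39, t, x, 10, 37), (m, 35, 39, t, x, 33, 5), (y, 31, 10, p, v, 18, 26), (y, 31, 10, p, v, 22, 14), (y, 31, 10, p, v, 40, 6), (y, 31, 30, t, n, 18, 26), (y, 31, 30, t, n, 22, 14), (y, 31, 30, t, n, 40, 6)}
π_{C, A, B} gives {(14, 31, 10), (14, 31, 30), (16, 21, 10), (26, 31, 10), (26, 31, 30), (37, 35, 26), (37, 35, 29), (37, 35, 39), (5, 35, 26), (5, 35, 29), (5, 35, 39), (6, 31, 10), (6, 31, 30)}.
Apply σ_{B < 39}; surviving tuples: {(14, 31, 10), (14, 31, 30), (16, 21, 10), (26, 31, 10), (26, 31, 30), (37, 35, 26), (37, 35, 29), (5, 35, 26), (5, 35, 29), (6, 31, 10), (6, 31, 30)}
π_{A, B} gives {(21, 10), (31, 10), (31, 30), (35, 26), (35, 29)} (6 duplicate(s) eliminated).

{(21, 10), (31, 10), (31, 30), (35, 26), (35, 29)}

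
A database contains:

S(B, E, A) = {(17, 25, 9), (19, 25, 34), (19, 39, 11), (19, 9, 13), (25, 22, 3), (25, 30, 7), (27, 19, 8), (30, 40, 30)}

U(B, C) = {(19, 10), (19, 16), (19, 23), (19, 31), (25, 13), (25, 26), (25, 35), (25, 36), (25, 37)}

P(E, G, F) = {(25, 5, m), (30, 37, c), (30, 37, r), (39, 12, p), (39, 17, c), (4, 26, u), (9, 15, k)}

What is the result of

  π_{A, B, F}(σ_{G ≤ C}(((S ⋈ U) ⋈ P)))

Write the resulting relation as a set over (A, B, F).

{(11, 19, c), (11, 19, p), (13, 19, k), (34, 19, m), (7, 25, c), (7, 25, r)}

Natural join on B: {(19, 25, 34, 10), (19, 25, 34, 16), (19, 25, 34, 23), (19, 25, 34, 31), (19, 39, 11, 10), (19, 39, 11, 16), (19, 39, 11, 23), (19, 39, 11, 31), (19, 9, 13, 10), (19, 9, 13, 16), (19, 9, 13, 23), (19, 9, 13, 31), (25, 22, 3, 13), (25, 22, 3, 26), (25, 22, 3, 35), (25, 22, 3, 36), (25, 22, 3, 37), (25, 30, 7, 13), (25, 30, 7, 26), (25, 30, 7, 35), (25, 30, 7, 36), (25, 30, 7, 37)}
Natural join on E: {(19, 25, 34, 10, 5, m), (19, 25, 34, 16, 5, m), (19, 25, 34, 23, 5, m), (19, 25, 34, 31, 5, m), (19, 39, 11, 10, 12, p), (19, 39, 11, 10, 17, c), (19, 39, 11, 16, 12, p), (19, 39, 11, 16, 17, c), (19, 39, 11, 23, 12, p), (19, 39, 11, 23, 17, c), (19, 39, 11, 31, 12, p), (19, 39, 11, 31, 17, c), (19, 9, 13, 10, 15, k), (19, 9, 13, 16, 15, k), (19, 9, 13, 23, 15, k), (19, 9, 13, 31, 15, k), (25, 30, 7, 13, 37, c), (25, 30, 7, 13, 37, r), (25, 30, 7, 26, 37, c), (25, 30, 7, 26, 37, r), (25, 30, 7, 35, 37, c), (25, 30, 7, 35, 37, r), (25, 30, 7, 36, 37, c), (25, 30, 7, 36, 37, r), (25, 30, 7, 37, 37, c), (25, 30, 7, 37, 37, r)}
Selection G ≤ C: {(19, 25, 34, 10, 5, m), (19, 25, 34, 16, 5, m), (19, 25, 34, 23, 5, m), (19, 25, 34, 31, 5, m), (19, 39, 11, 16, 12, p), (19, 39, 11, 23, 12, p), (19, 39, 11, 23, 17, c), (19, 39, 11, 31, 12, p), (19, 39, 11, 31, 17, c), (19, 9, 13, 16, 15, k), (19, 9, 13, 23, 15, k), (19, 9, 13, 31, 15, k), (25, 30, 7, 37, 37, c), (25, 30, 7, 37, 37, r)}
Keep only column(s) A, B, F (8 duplicate(s) eliminated): {(11, 19, c), (11, 19, p), (13, 19, k), (34, 19, m), (7, 25, c), (7, 25, r)}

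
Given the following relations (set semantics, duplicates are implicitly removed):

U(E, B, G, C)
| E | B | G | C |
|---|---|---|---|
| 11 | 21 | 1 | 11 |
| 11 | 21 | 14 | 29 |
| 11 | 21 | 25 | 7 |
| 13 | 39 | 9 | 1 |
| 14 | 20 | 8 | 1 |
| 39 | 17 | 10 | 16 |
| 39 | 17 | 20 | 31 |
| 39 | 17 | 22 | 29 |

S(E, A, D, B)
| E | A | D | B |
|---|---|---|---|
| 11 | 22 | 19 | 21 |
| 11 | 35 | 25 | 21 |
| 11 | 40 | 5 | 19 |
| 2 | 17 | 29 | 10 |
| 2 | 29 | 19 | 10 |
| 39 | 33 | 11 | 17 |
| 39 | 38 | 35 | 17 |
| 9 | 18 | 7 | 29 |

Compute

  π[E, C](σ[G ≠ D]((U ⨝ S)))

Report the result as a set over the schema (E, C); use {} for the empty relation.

Joining U and S on E, B yields {(11, 21, 1, 11, 22, 19), (11, 21, 1, 11, 35, 25), (11, 21, 14, 29, 22, 19), (11, 21, 14, 29, 35, 25), (11, 21, 25, 7, 22, 19), (11, 21, 25, 7, 35, 25), (39, 17, 10, 16, 33, 11), (39, 17, 10, 16, 38, 35), (39, 17, 20, 31, 33, 11), (39, 17, 20, 31, 38, 35), (39, 17, 22, 29, 33, 11), (39, 17, 22, 29, 38, 35)}.
Apply σ_{G ≠ D}; surviving tuples: {(11, 21, 1, 11, 22, 19), (11, 21, 1, 11, 35, 25), (11, 21, 14, 29, 22, 19), (11, 21, 14, 29, 35, 25), (11, 21, 25, 7, 22, 19), (39, 17, 10, 16, 33, 11), (39, 17, 10, 16, 38, 35), (39, 17, 20, 31, 33, 11), (39, 17, 20, 31, 38, 35), (39, 17, 22, 29, 33, 11), (39, 17, 22, 29, 38, 35)}
π_{E, C} gives {(11, 11), (11, 29), (11, 7), (39, 16), (39, 29), (39, 31)} (5 duplicate(s) eliminated).

{(11, 11), (11, 29), (11, 7), (39, 16), (39, 29), (39, 31)}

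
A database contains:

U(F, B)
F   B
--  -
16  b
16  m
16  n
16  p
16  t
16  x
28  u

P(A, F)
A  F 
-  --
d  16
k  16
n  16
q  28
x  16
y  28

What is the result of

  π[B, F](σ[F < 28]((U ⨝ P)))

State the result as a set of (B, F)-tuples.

{(b, 16), (m, 16), (n, 16), (p, 16), (t, 16), (x, 16)}

U ⋈ P (natural join on F): {(16, b, d), (16, b, k), (16, b, n), (16, b, x), (16, m, d), (16, m, k), (16, m, n), (16, m, x), (16, n, d), (16, n, k), (16, n, n), (16, n, x), (16, p, d), (16, p, k), (16, p, n), (16, p, x), (16, t, d), (16, t, k), (16, t, n), (16, t, x), (16, x, d), (16, x, k), (16, x, n), (16, x, x), (28, u, q), (28, u, y)}
Apply σ_{F < 28}; surviving tuples: {(16, b, d), (16, b, k), (16, b, n), (16, b, x), (16, m, d), (16, m, k), (16, m, n), (16, m, x), (16, n, d), (16, n, k), (16, n, n), (16, n, x), (16, p, d), (16, p, k), (16, p, n), (16, p, x), (16, t, d), (16, t, k), (16, t, n), (16, t, x), (16, x, d), (16, x, k), (16, x, n), (16, x, x)}
Keep only column(s) B, F (18 duplicate(s) eliminated): {(b, 16), (m, 16), (n, 16), (p, 16), (t, 16), (x, 16)}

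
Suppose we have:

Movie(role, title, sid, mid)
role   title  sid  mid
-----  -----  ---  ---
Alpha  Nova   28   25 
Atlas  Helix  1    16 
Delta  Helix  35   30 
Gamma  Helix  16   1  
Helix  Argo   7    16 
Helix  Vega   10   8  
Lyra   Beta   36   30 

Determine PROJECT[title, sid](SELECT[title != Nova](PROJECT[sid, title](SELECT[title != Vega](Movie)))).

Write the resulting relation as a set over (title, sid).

{(Argo, 7), (Beta, 36), (Helix, 1), (Helix, 16), (Helix, 35)}

Apply σ_{title != Vega}; surviving tuples: {(Alpha, Nova, 28, 25), (Atlas, Helix, 1, 16), (Delta, Helix, 35, 30), (Gamma, Helix, 16, 1), (Helix, Argo, 7, 16), (Lyra, Beta, 36, 30)}
Keep only column(s) sid, title: {(1, Helix), (16, Helix), (28, Nova), (35, Helix), (36, Beta), (7, Argo)}
Apply σ_{title != Nova}; surviving tuples: {(1, Helix), (16, Helix), (35, Helix), (36, Beta), (7, Argo)}
Keep only column(s) title, sid: {(Argo, 7), (Beta, 36), (Helix, 1), (Helix, 16), (Helix, 35)}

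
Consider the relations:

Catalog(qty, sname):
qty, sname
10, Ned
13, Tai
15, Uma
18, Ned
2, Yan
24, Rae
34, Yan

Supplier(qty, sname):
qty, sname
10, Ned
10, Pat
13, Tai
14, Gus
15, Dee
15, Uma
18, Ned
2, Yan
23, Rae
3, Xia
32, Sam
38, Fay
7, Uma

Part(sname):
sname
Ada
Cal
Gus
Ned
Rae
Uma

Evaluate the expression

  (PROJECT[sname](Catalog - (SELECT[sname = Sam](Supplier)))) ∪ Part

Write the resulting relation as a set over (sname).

{Ada, Cal, Gus, Ned, Rae, Tai, Uma, Yan}

Selection sname = Sam: {(32, Sam)}
Taking the difference: {(10, Ned), (13, Tai), (15, Uma), (18, Ned), (2, Yan), (24, Rae), (34, Yan)}
π[sname]: project onto (sname) (2 duplicate(s) eliminated) → {Ned, Rae, Tai, Uma, Yan}
Taking the union: {Ada, Cal, Gus, Ned, Rae, Tai, Uma, Yan}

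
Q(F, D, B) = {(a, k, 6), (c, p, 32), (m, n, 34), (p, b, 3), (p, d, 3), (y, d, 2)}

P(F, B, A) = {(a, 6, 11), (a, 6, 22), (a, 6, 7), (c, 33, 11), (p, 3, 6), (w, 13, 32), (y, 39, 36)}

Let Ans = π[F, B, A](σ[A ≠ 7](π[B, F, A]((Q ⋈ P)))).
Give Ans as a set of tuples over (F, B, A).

{(a, 6, 11), (a, 6, 22), (p, 3, 6)}

Q ⋈ P (natural join on F, B): {(a, k, 6, 11), (a, k, 6, 22), (a, k, 6, 7), (p, b, 3, 6), (p, d, 3, 6)}
Projecting to B, F, A (1 duplicate(s) eliminated): {(3, p, 6), (6, a, 11), (6, a, 22), (6, a, 7)}
Filtering on A ≠ 7 leaves {(3, p, 6), (6, a, 11), (6, a, 22)}.
Projecting to F, B, A: {(a, 6, 11), (a, 6, 22), (p, 3, 6)}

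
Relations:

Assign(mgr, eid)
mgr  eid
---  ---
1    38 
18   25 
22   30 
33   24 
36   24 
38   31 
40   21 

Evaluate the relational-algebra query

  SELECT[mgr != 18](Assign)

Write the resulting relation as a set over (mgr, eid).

{(1, 38), (22, 30), (33, 24), (36, 24), (38, 31), (40, 21)}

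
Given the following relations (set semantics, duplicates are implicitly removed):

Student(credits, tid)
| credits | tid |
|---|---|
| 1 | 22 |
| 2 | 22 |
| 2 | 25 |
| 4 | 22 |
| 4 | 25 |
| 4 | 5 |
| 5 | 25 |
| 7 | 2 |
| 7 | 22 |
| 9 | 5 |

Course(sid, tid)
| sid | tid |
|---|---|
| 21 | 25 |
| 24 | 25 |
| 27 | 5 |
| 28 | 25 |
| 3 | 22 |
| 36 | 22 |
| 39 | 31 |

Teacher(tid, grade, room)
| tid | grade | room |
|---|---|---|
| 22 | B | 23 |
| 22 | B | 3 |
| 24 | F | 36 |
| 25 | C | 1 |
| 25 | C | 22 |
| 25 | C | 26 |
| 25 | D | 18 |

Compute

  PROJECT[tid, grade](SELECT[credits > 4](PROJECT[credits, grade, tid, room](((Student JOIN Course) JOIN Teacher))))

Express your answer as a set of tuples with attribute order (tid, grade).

{(22, B), (25, C), (25, D)}

Natural join on tid: {(1, 22, 3), (1, 22, 36), (2, 22, 3), (2, 22, 36), (2, 25, 21), (2, 25, 24), (2, 25, 28), (4, 22, 3), (4, 22, 36), (4, 25, 21), (4, 25, 24), (4, 25, 28), (4, 5, 27), (5, 25, 21), (5, 25, 24), (5, 25, 28), (7, 22, 3), (7, 22, 36), (9, 5, 27)}
Natural join on tid: {(1, 22, 3, B, 23), (1, 22, 3, B, 3), (1, 22, 36, B, 23), (1, 22, 36, B, 3), (2, 22, 3, B, 23), (2, 22, 3, B, 3), (2, 22, 36, B, 23), (2, 22, 36, B, 3), (2, 25, 21, C, 1), (2, 25, 21, C, 22), (2, 25, 21, C, 26), (2, 25, 21, D, 18), (2, 25, 24, C, 1), (2, 25, 24, C, 22), (2, 25, 24, C, 26), (2, 25, 24, D, 18), (2, 25, 28, C, 1), (2, 25, 28, C, 22), (2, 25, 28, C, 26), (2, 25, 28, D, 18), (4, 22, 3, B, 23), (4, 22, 3, B, 3), (4, 22, 36, B, 23), (4, 22, 36, B, 3), (4, 25, 21, C, 1), (4, 25, 21, C, 22), (4, 25, 21, C, 26), (4, 25, 21, D, 18), (4, 25, 24, C, 1), (4, 25, 24, C, 22), (4, 25, 24, C, 26), (4, 25, 24, D, 18), (4, 25, 28, C, 1), (4, 25, 28, C, 22), (4, 25, 28, C, 26), (4, 25, 28, D, 18), (5, 25, 21, C, 1), (5, 25, 21, C, 22), (5, 25, 21, C, 26), (5, 25, 21, D, 18), (5, 25, 24, C, 1), (5, 25, 24, C, 22), (5, 25, 24, C, 26), (5, 25, 24, D, 18), (5, 25, 28, C, 1), (5, 25, 28, C, 22), (5, 25, 28, C, 26), (5, 25, 28, D, 18), (7, 22, 3, B, 23), (7, 22, 3, B, 3), (7, 22, 36, B, 23), (7, 22, 36, B, 3)}
Keep only column(s) credits, grade, tid, room (32 duplicate(s) eliminated): {(1, B, 22, 23), (1, B, 22, 3), (2, B, 22, 23), (2, B, 22, 3), (2, C, 25, 1), (2, C, 25, 22), (2, C, 25, 26), (2, D, 25, 18), (4, B, 22, 23), (4, B, 22, 3), (4, C, 25, 1), (4, C, 25, 22), (4, C, 25, 26), (4, D, 25, 18), (5, C, 25, 1), (5, C, 25, 22), (5, C, 25, 26), (5, D, 25, 18), (7, B, 22, 23), (7, B, 22, 3)}
Selection credits > 4: {(5, C, 25, 1), (5, C, 25, 22), (5, C, 25, 26), (5, D, 25, 18), (7, B, 22, 23), (7, B, 22, 3)}
Keep only column(s) tid, grade (3 duplicate(s) eliminated): {(22, B), (25, C), (25, D)}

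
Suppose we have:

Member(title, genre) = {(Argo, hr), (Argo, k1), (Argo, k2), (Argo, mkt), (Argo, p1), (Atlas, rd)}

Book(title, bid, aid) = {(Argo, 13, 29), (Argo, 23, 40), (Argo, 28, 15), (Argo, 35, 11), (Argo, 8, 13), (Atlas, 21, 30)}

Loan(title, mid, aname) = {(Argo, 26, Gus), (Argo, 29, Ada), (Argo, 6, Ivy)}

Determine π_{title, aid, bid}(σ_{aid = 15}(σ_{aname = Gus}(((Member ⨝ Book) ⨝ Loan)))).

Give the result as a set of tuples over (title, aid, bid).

{(Argo, 15, 28)}

Natural join on title: {(Argo, hr, 13, 29), (Argo, hr, 23, 40), (Argo, hr, 28, 15), (Argo, hr, 35, 11), (Argo, hr, 8, 13), (Argo, k1, 13, 29), (Argo, k1, 23, 40), (Argo, k1, 28, 15), (Argo, k1, 35, 11), (Argo, k1, 8, 13), (Argo, k2, 13, 29), (Argo, k2, 23, 40), (Argo, k2, 28, 15), (Argo, k2, 35, 11), (Argo, k2, 8, 13), (Argo, mkt, 13, 29), (Argo, mkt, 23, 40), (Argo, mkt, 28, 15), (Argo, mkt, 35, 11), (Argo, mkt, 8, 13), (Argo, p1, 13, 29), (Argo, p1, 23, 40), (Argo, p1, 28, 15), (Argo, p1, 35, 11), (Argo, p1, 8, 13), (Atlas, rd, 21, 30)}
Natural join on title: {(Argo, hr, 13, 29, 26, Gus), (Argo, hr, 13, 29, 29, Ada), (Argo, hr, 13, 29, 6, Ivy), (Argo, hr, 23, 40, 26, Gus), (Argo, hr, 23, 40, 29, Ada), (Argo, hr, 23, 40, 6, Ivy), (Argo, hr, 28, 15, 26, Gus), (Argo, hr, 28, 15, 29, Ada), (Argo, hr, 28, 15, 6, Ivy), (Argo, hr, 35, 11, 26, Gus), (Argo, hr, 35, 11, 29, Ada), (Argo, hr, 35, 11, 6, Ivy), (Argo, hr, 8, 13, 26, Gus), (Argo, hr, 8, 13, 29, Ada), (Argo, hr, 8, 13, 6, Ivy), (Argo, k1, 13, 29, 26, Gus), (Argo, k1, 13, 29, 29, Ada), (Argo, k1, 13, 29, 6, Ivy), (Argo, k1, 23, 40, 26, Gus), (Argo, k1, 23, 40, 29, Ada), (Argo, k1, 23, 40, 6, Ivy), (Argo, k1, 28, 15, 26, Gus), (Argo, k1, 28, 15, 29, Ada), (Argo, k1, 28, 15, 6, Ivy), (Argo, k1, 35, 11, 26, Gus), (Argo, k1, 35, 11, 29, Ada), (Argo, k1, 35, 11, 6, Ivy), (Argo, k1, 8, 13, 26, Gus), (Argo, k1, 8, 13, 29, Ada), (Argo, k1, 8, 13, 6, Ivy), (Argo, k2, 13, 29, 26, Gus), (Argo, k2, 13, 29, 29, Ada), (Argo, k2, 13, 29, 6, Ivy), (Argo, k2, 23, 40, 26, Gus), (Argo, k2, 23, 40, 29, Ada), (Argo, k2, 23, 40, 6, Ivy), (Argo, k2, 28, 15, 26, Gus), (Argo, k2, 28, 15, 29, Ada), (Argo, k2, 28, 15, 6, Ivy), (Argo, k2, 35, 11, 26, Gus), (Argo, k2, 35, 11, 29, Ada), (Argo, k2, 35, 11, 6, Ivy), (Argo, k2, 8, 13, 26, Gus), (Argo, k2, 8, 13, 29, Ada), (Argo, k2, 8, 13, 6, Ivy), (Argo, mkt, 13, 29, 26, Gus), (Argo, mkt, 13, 29, 29, Ada), (Argo, mkt, 13, 29, 6, Ivy), (Argo, mkt, 23, 40, 26, Gus), (Argo, mkt, 23, 40, 29, Ada), (Argo, mkt, 23, 40, 6, Ivy), (Argo, mkt, 28, 15, 26, Gus), (Argo, mkt, 28, 15, 29, Ada), (Argo, mkt, 28, 15, 6, Ivy), (Argo, mkt, 35, 11, 26, Gus), (Argo, mkt, 35, 11, 29, Ada), (Argo, mkt, 35, 11, 6, Ivy), (Argo, mkt, 8, 13, 26, Gus), (Argo, mkt, 8, 13, 29, Ada), (Argo, mkt, 8, 13, 6, Ivy), (Argo, p1, 13, 29, 26, Gus), (Argo, p1, 13, 29, 29, Ada), (Argo, p1, 13, 29, 6, Ivy), (Argo, p1, 23, 40, 26, Gus), (Argo, p1, 23, 40, 29, Ada), (Argo, p1, 23, 40, 6, Ivy), (Argo, p1, 28, 15, 26, Gus), (Argo, p1, 28, 15, 29, Ada), (Argo, p1, 28, 15, 6, Ivy), (Argo, p1, 35, 11, 26, Gus), (Argo, p1, 35, 11, 29, Ada), (Argo, p1, 35, 11, 6, Ivy), (Argo, p1, 8, 13, 26, Gus), (Argo, p1, 8, 13, 29, Ada), (Argo, p1, 8, 13, 6, Ivy)}
Selection aname = Gus: {(Argo, hr, 13, 29, 26, Gus), (Argo, hr, 23, 40, 26, Gus), (Argo, hr, 28, 15, 26, Gus), (Argo, hr, 35, 11, 26, Gus), (Argo, hr, 8, 13, 26, Gus), (Argo, k1, 13, 29, 26, Gus), (Argo, k1, 23, 40, 26, Gus), (Argo, k1, 28, 15, 26, Gus), (Argo, k1, 35, 11, 26, Gus), (Argo, k1, 8, 13, 26, Gus), (Argo, k2, 13, 29, 26, Gus), (Argo, k2, 23, 40, 26, Gus), (Argo, k2, 28, 15, 26, Gus), (Argo, k2, 35, 11, 26, Gus), (Argo, k2, 8, 13, 26, Gus), (Argo, mkt, 13, 29, 26, Gus), (Argo, mkt, 23, 40, 26, Gus), (Argo, mkt, 28, 15, 26, Gus), (Argo, mkt, 35, 11, 26, Gus), (Argo, mkt, 8, 13, 26, Gus), (Argo, p1, 13, 29, 26, Gus), (Argo, p1, 23, 40, 26, Gus), (Argo, p1, 28, 15, 26, Gus), (Argo, p1, 35, 11, 26, Gus), (Argo, p1, 8, 13, 26, Gus)}
Selection aid = 15: {(Argo, hr, 28, 15, 26, Gus), (Argo, k1, 28, 15, 26, Gus), (Argo, k2, 28, 15, 26, Gus), (Argo, mkt, 28, 15, 26, Gus), (Argo, p1, 28, 15, 26, Gus)}
Keep only column(s) title, aid, bid (4 duplicate(s) eliminated): {(Argo, 15, 28)}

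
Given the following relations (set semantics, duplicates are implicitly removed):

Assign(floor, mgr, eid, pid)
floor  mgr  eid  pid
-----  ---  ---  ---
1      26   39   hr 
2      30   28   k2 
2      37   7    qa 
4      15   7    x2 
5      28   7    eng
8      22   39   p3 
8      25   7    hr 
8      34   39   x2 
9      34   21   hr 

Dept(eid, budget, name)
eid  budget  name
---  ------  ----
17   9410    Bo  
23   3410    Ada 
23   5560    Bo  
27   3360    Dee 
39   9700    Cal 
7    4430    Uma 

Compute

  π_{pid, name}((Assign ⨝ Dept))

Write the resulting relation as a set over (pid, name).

{(eng, Uma), (hr, Cal), (hr, Uma), (p3, Cal), (qa, Uma), (x2, Cal), (x2, Uma)}

Joining Assign and Dept on eid yields {(1, 26, 39, hr, 9700, Cal), (2, 37, 7, qa, 4430, Uma), (4, 15, 7, x2, 4430, Uma), (5, 28, 7, eng, 4430, Uma), (8, 22, 39, p3, 9700, Cal), (8, 25, 7, hr, 4430, Uma), (8, 34, 39, x2, 9700, Cal)}.
Keep only column(s) pid, name: {(eng, Uma), (hr, Cal), (hr, Uma), (p3, Cal), (qa, Uma), (x2, Cal), (x2, Uma)}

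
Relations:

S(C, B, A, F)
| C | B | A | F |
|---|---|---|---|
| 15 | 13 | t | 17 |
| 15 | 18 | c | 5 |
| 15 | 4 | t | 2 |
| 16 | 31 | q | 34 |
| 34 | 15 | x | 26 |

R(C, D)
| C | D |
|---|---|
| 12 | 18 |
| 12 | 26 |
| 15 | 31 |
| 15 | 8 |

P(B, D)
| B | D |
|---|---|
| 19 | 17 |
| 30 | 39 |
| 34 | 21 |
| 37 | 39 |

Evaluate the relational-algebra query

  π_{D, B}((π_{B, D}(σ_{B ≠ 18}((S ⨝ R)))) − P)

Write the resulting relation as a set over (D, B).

Joining S and R on C yields {(15, 13, t, 17, 31), (15, 13, t, 17, 8), (15, 18, c, 5, 31), (15, 18, c, 5, 8), (15, 4, t, 2, 31), (15, 4, t, 2, 8)}.
Apply σ_{B ≠ 18}; surviving tuples: {(15, 13, t, 17, 31), (15, 13, t, 17, 8), (15, 4, t, 2, 31), (15, 4, t, 2, 8)}
π_{B, D} gives {(13, 31), (13, 8), (4, 31), (4, 8)}.
Taking the difference: {(13, 31), (13, 8), (4, 31), (4, 8)}
π_{D, B} gives {(31, 13), (31, 4), (8, 13), (8, 4)}.

{(31, 13), (31, 4), (8, 13), (8, 4)}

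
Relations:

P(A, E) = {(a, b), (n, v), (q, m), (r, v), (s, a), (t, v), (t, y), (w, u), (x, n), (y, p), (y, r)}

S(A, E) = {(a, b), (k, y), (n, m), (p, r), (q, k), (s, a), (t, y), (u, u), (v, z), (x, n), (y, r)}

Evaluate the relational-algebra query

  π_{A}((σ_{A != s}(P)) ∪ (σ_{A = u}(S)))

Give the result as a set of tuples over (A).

σ[A != s]: keep tuples satisfying A != s → {(a, b), (n, v), (q, m), (r, v), (t, v), (t, y), (w, u), (x, n), (y, p), (y, r)}
σ[A = u]: keep tuples satisfying A = u → {(u, u)}
Set union of the two operands is {(a, b), (n, v), (q, m), (r, v), (t, v), (t, y), (u, u), (w, u), (x, n), (y, p), (y, r)}.
π[A]: project onto (A) (2 duplicate(s) eliminated) → {a, n, q, r, t, u, w, x, y}

{a, n, q, r, t, u, w, x, y}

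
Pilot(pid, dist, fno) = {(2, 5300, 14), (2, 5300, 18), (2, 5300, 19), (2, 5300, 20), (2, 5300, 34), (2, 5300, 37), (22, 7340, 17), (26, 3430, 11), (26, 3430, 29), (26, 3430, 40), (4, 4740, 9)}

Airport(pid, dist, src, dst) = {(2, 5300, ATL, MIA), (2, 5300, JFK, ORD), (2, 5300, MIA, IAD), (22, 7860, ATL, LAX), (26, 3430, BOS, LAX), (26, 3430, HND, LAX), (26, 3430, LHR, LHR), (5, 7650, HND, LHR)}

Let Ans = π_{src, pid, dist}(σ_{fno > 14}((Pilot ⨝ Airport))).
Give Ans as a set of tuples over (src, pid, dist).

Natural join on pid, dist: {(2, 5300, 14, ATL, MIA), (2, 5300, 14, JFK, ORD), (2, 5300, 14, MIA, IAD), (2, 5300, 18, ATL, MIA), (2, 5300, 18, JFK, ORD), (2, 5300, 18, MIA, IAD), (2, 5300, 19, ATL, MIA), (2, 5300, 19, JFK, ORD), (2, 5300, 19, MIA, IAD), (2, 5300, 20, ATL, MIA), (2, 5300, 20, JFK, ORD), (2, 5300, 20, MIA, IAD), (2, 5300, 34, ATL, MIA), (2, 5300, 34, JFK, ORD), (2, 5300, 34, MIA, IAD), (2, 5300, 37, ATL, MIA), (2, 5300, 37, JFK, ORD), (2, 5300, 37, MIA, IAD), (26, 3430, 11, BOS, LAX), (26, 3430, 11, HND, LAX), (26, 3430, 11, LHR, LHR), (26, 3430, 29, BOS, LAX), (26, 3430, 29, HND, LAX), (26, 3430, 29, LHR, LHR), (26, 3430, 40, BOS, LAX), (26, 3430, 40, HND, LAX), (26, 3430, 40, LHR, LHR)}
σ[fno > 14]: keep tuples satisfying fno > 14 → {(2, 5300, 18, ATL, MIA), (2, 5300, 18, JFK, ORD), (2, 5300, 18, MIA, IAD), (2, 5300, 19, ATL, MIA), (2, 5300, 19, JFK, ORD), (2, 5300, 19, MIA, IAD), (2, 5300, 20, ATL, MIA), (2, 5300, 20, JFK, ORD), (2, 5300, 20, MIA, IAD), (2, 5300, 34, ATL, MIA), (2, 5300, 34, JFK, ORD), (2, 5300, 34, MIA, IAD), (2, 5300, 37, ATL, MIA), (2, 5300, 37, JFK, ORD), (2, 5300, 37, MIA, IAD), (26, 3430, 29, BOS, LAX), (26, 3430, 29, HND, LAX), (26, 3430, 29, LHR, LHR), (26, 3430, 40, BOS, LAX), (26, 3430, 40, HND, LAX), (26, 3430, 40, LHR, LHR)}
π_{src, pid, dist} gives {(ATL, 2, 5300), (BOS, 26, 3430), (HND, 26, 3430), (JFK, 2, 5300), (LHR, 26, 3430), (MIA, 2, 5300)} (15 duplicate(s) eliminated).

{(ATL, 2, 5300), (BOS, 26, 3430), (HND, 26, 3430), (JFK, 2, 5300), (LHR, 26, 3430), (MIA, 2, 5300)}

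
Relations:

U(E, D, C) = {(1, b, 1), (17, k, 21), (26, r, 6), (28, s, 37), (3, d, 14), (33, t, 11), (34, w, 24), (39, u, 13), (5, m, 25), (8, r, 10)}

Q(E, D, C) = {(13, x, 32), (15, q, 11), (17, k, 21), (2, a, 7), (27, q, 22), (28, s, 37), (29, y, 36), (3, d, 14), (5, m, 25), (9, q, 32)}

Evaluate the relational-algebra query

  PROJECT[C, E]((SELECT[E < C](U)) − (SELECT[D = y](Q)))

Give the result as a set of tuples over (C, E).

Selection E < C: {(17, k, 21), (28, s, 37), (3, d, 14), (5, m, 25), (8, r, 10)}
Selection D = y: {(29, y, 36)}
Difference: {(17, k, 21), (28, s, 37), (3, d, 14), (5, m, 25), (8, r, 10)} with {(29, y, 36)} → {(17, k, 21), (28, s, 37), (3, d, 14), (5, m, 25), (8, r, 10)}
π[C, E]: project onto (C, E) → {(10, 8), (14, 3), (21, 17), (25, 5), (37, 28)}

{(10, 8), (14, 3), (21, 17), (25, 5), (37, 28)}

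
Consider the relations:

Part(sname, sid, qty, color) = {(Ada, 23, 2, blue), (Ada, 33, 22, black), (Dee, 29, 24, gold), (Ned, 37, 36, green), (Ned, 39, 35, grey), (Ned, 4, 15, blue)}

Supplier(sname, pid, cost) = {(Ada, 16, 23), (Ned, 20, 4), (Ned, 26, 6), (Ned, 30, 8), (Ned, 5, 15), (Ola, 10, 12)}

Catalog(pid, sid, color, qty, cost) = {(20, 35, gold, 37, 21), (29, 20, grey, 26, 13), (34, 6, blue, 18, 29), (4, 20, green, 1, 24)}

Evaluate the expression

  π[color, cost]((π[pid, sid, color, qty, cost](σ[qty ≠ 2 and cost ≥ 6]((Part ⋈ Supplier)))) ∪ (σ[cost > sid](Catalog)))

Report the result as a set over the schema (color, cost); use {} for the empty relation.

{(black, 23), (blue, 15), (blue, 29), (blue, 6), (blue, 8), (green, 15), (green, 24), (green, 6), (green, 8), (grey, 15), (grey, 6), (grey, 8)}

Natural join on sname: {(Ada, 23, 2, blue, 16, 23), (Ada, 33, 22, black, 16, 23), (Ned, 37, 36, green, 20, 4), (Ned, 37, 36, green, 26, 6), (Ned, 37, 36, green, 30, 8), (Ned, 37, 36, green, 5, 15), (Ned, 39, 35, grey, 20, 4), (Ned, 39, 35, grey, 26, 6), (Ned, 39, 35, grey, 30, 8), (Ned, 39, 35, grey, 5, 15), (Ned, 4, 15, blue, 20, 4), (Ned, 4, 15, blue, 26, 6), (Ned, 4, 15, blue, 30, 8), (Ned, 4, 15, blue, 5, 15)}
σ[qty ≠ 2 and cost ≥ 6]: keep tuples satisfying qty ≠ 2 and cost ≥ 6 → {(Ada, 33, 22, black, 16, 23), (Ned, 37, 36, green, 26, 6), (Ned, 37, 36, green, 30, 8), (Ned, 37, 36, green, 5, 15), (Ned, 39, 35, grey, 26, 6), (Ned, 39, 35, grey, 30, 8), (Ned, 39, 35, grey, 5, 15), (Ned, 4, 15, blue, 26, 6), (Ned, 4, 15, blue, 30, 8), (Ned, 4, 15, blue, 5, 15)}
Keep only column(s) pid, sid, color, qty, cost: {(16, 33, black, 22, 23), (26, 37, green, 36, 6), (26, 39, grey, 35, 6), (26, 4, blue, 15, 6), (30, 37, green, 36, 8), (30, 39, grey, 35, 8), (30, 4, blue, 15, 8), (5, 37, green, 36, 15), (5, 39, grey, 35, 15), (5, 4, blue, 15, 15)}
σ[cost > sid]: keep tuples satisfying cost > sid → {(34, 6, blue, 18, 29), (4, 20, green, 1, 24)}
Taking the union: {(16, 33, black, 22, 23), (26, 37, green, 36, 6), (26, 39, grey, 35, 6), (26, 4, blue, 15, 6), (30, 37, green, 36, 8), (30, 39, grey, 35, 8), (30, 4, blue, 15, 8), (34, 6, blue, 18, 29), (4, 20, green, 1, 24), (5, 37, green, 36, 15), (5, 39, grey, 35, 15), (5, 4, blue, 15, 15)}
Keep only column(s) color, cost: {(black, 23), (blue, 15), (blue, 29), (blue, 6), (blue, 8), (green, 15), (green, 24), (green, 6), (green, 8), (grey, 15), (grey, 6), (grey, 8)}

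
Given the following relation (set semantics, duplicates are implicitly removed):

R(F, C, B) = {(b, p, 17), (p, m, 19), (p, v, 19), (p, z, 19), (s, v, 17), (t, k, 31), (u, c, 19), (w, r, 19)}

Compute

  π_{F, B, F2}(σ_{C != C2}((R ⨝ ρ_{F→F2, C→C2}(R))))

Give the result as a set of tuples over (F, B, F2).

{(b, 17, s), (p, 19, p), (p, 19, u), (p, 19, w), (s, 17, b), (u, 19, p), (u, 19, w), (w, 19, p), (w, 19, u)}

ρ[F→F2, C→C2]: schema becomes (F2, C2, B); tuples unchanged.
Natural join on B: {(b, p, 17, b, p), (b, p, 17, s, v), (p, m, 19, p, m), (p, m, 19, p, v), (p, m, 19, p, z), (p, m, 19, u, c), (p, m, 19, w, r), (p, v, 19, p, m), (p, v, 19, p, v), (p, v, 19, p, z), (p, v, 19, u, c), (p, v, 19, w, r), (p, z, 19, p, m), (p, z, 19, p, v), (p, z, 19, p, z), (p, z, 19, u, c), (p, z, 19, w, r), (s, v, 17, b, p), (s, v, 17, s, v), (t, k, 31, t, k), (u, c, 19, p, m), (u, c, 19, p, v), (u, c, 19, p, z), (u, c, 19, u, c), (u, c, 19, w, r), (w, r, 19, p, m), (w, r, 19, p, v), (w, r, 19, p, z), (w, r, 19, u, c), (w, r, 19, w, r)}
σ[C != C2]: keep tuples satisfying C != C2 → {(b, p, 17, s, v), (p, m, 19, p, v), (p, m, 19, p, z), (p, m, 19, u, c), (p, m, 19, w, r), (p, v, 19, p, m), (p, v, 19, p, z), (p, v, 19, u, c), (p, v, 19, w, r), (p, z, 19, p, m), (p, z, 19, p, v), (p, z, 19, u, c), (p, z, 19, w, r), (s, v, 17, b, p), (u, c, 19, p, m), (u, c, 19, p, v), (u, c, 19, p, z), (u, c, 19, w, r), (w, r, 19, p, m), (w, r, 19, p, v), (w, r, 19, p, z), (w, r, 19, u, c)}
Projecting to F, B, F2 (13 duplicate(s) eliminated): {(b, 17, s), (p, 19, p), (p, 19, u), (p, 19, w), (s, 17, b), (u, 19, p), (u, 19, w), (w, 19, p), (w, 19, u)}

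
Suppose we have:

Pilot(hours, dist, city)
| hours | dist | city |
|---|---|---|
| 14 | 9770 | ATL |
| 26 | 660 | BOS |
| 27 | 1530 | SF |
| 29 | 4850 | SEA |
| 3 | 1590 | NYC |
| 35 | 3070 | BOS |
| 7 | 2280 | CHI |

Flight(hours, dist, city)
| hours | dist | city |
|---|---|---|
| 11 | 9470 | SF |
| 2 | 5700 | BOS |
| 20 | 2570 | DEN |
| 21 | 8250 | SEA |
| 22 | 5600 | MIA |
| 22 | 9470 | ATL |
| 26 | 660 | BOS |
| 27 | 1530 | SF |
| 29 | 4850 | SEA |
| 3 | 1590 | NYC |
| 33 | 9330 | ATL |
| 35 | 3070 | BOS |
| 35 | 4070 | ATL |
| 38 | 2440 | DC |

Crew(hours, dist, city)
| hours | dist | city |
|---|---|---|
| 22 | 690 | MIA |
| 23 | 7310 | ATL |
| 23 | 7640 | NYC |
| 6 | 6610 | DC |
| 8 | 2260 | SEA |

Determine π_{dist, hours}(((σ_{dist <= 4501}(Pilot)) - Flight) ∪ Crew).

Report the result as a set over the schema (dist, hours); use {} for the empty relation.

Selection dist <= 4501: {(26, 660, BOS), (27, 1530, SF), (3, 1590, NYC), (35, 3070, BOS), (7, 2280, CHI)}
Difference: {(26, 660, BOS), (27, 1530, SF), (3, 1590, NYC), (35, 3070, BOS), (7, 2280, CHI)} with {(11, 9470, SF), (2, 5700, BOS), (20, 2570, DEN), (21, 8250, SEA), (22, 5600, MIA), (22, 9470, ATL), (26, 660, BOS), (27, 1530, SF), (29, 4850, SEA), (3, 1590, NYC), (33, 9330, ATL), (35, 3070, BOS), (35, 4070, ATL), (38, 2440, DC)} → {(7, 2280, CHI)}
Union: {(7, 2280, CHI)} with {(22, 690, MIA), (23, 7310, ATL), (23, 7640, NYC), (6, 6610, DC), (8, 2260, SEA)} → {(22, 690, MIA), (23, 7310, ATL), (23, 7640, NYC), (6, 6610, DC), (7, 2280, CHI), (8, 2260, SEA)}
π_{dist, hours} gives {(2260, 8), (2280, 7), (6610, 6), (690, 22), (7310, 23), (7640, 23)}.

{(2260, 8), (2280, 7), (6610, 6), (690, 22), (7310, 23), (7640, 23)}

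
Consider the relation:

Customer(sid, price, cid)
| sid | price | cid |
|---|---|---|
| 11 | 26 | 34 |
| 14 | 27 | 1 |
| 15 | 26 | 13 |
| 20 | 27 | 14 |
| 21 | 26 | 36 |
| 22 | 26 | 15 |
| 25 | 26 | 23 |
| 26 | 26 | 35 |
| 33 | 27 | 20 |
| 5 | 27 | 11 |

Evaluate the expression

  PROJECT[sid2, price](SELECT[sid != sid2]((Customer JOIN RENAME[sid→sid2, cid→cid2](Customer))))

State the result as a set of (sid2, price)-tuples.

ρ[sid→sid2, cid→cid2]: schema becomes (sid2, price, cid2); tuples unchanged.
Natural join on price: {(11, 26, 34, 11, 34), (11, 26, 34, 15, 13), (11, 26, 34, 21, 36), (11, 26, 34, 22, 15), (11, 26, 34, 25, 23), (11, 26, 34, 26, 35), (14, 27, 1, 14, 1), (14, 27, 1, 20, 14), (14, 27, 1, 33, 20), (14, 27, 1, 5, 11), (15, 26, 13, 11, 34), (15, 26, 13, 15, 13), (15, 26, 13, 21, 36), (15, 26, 13, 22, 15), (15, 26, 13, 25, 23), (15, 26, 13, 26, 35), (20, 27, 14, 14, 1), (20, 27, 14, 20, 14), (20, 27, 14, 33, 20), (20, 27, 14, 5, 11), (21, 26, 36, 11, 34), (21, 26, 36, 15, 13), (21, 26, 36, 21, 36), (21, 26, 36, 22, 15), (21, 26, 36, 25, 23), (21, 26, 36, 26, 35), (22, 26, 15, 11, 34), (22, 26, 15, 15, 13), (22, 26, 15, 21, 36), (22, 26, 15, 22, 15), (22, 26, 15, 25, 23), (22, 26, 15, 26, 35), (25, 26, 23, 11, 34), (25, 26, 23, 15, 13), (25, 26, 23, 21, 36), (25, 26, 23, 22, 15), (25, 26, 23, 25, 23), (25, 26, 23, 26, 35), (26, 26, 35, 11, 34), (26, 26, 35, 15, 13), (26, 26, 35, 21, 36), (26, 26, 35, 22, 15), (26, 26, 35, 25, 23), (26, 26, 35, 26, 35), (33, 27, 20, 14, 1), (33, 27, 20, 20, 14), (33, 27, 20, 33, 20), (33, 27, 20, 5, 11), (5, 27, 11, 14, 1), (5, 27, 11, 20, 14), (5, 27, 11, 33, 20), (5, 27, 11, 5, 11)}
Selection sid != sid2: {(11, 26, 34, 15, 13), (11, 26, 34, 21, 36), (11, 26, 34, 22, 15), (11, 26, 34, 25, 23), (11, 26, 34, 26, 35), (14, 27, 1, 20, 14), (14, 27, 1, 33, 20), (14, 27, 1, 5, 11), (15, 26, 13, 11, 34), (15, 26, 13, 21, 36), (15, 26, 13, 22, 15), (15, 26, 13, 25, 23), (15, 26, 13, 26, 35), (20, 27, 14, 14, 1), (20, 27, 14, 33, 20), (20, 27, 14, 5, 11), (21, 26, 36, 11, 34), (21, 26, 36, 15, 13), (21, 26, 36, 22, 15), (21, 26, 36, 25, 23), (21, 26, 36, 26, 35), (22, 26, 15, 11, 34), (22, 26, 15, 15, 13), (22, 26, 15, 21, 36), (22, 26, 15, 25, 23), (22, 26, 15, 26, 35), (25, 26, 23, 11, 34), (25, 26, 23, 15, 13), (25, 26, 23, 21, 36), (25, 26, 23, 22, 15), (25, 26, 23, 26, 35), (26, 26, 35, 11, 34), (26, 26, 35, 15, 13), (26, 26, 35, 21, 36), (26, 26, 35, 22, 15), (26, 26, 35, 25, 23), (33, 27, 20, 14, 1), (33, 27, 20, 20, 14), (33, 27, 20, 5, 11), (5, 27, 11, 14, 1), (5, 27, 11, 20, 14), (5, 27, 11, 33, 20)}
Keep only column(s) sid2, price (32 duplicate(s) eliminated): {(11, 26), (14, 27), (15, 26), (20, 27), (21, 26), (22, 26), (25, 26), (26, 26), (33, 27), (5, 27)}

{(11, 26), (14, 27), (15, 26), (20, 27), (21, 26), (22, 26), (25, 26), (26, 26), (33, 27), (5, 27)}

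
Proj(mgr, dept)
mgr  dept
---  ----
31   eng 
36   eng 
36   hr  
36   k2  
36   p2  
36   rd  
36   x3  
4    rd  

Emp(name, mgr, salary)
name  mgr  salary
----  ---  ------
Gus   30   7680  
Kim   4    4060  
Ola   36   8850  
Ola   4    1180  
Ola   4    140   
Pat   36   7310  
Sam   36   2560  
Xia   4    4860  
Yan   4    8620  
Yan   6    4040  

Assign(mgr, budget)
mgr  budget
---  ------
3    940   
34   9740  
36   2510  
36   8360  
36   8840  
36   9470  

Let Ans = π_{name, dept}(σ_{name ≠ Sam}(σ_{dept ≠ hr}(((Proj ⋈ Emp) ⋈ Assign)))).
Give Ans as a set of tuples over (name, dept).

{(Ola, eng), (Ola, k2), (Ola, p2), (Ola, rd), (Ola, x3), (Pat, eng), (Pat, k2), (Pat, p2), (Pat, rd), (Pat, x3)}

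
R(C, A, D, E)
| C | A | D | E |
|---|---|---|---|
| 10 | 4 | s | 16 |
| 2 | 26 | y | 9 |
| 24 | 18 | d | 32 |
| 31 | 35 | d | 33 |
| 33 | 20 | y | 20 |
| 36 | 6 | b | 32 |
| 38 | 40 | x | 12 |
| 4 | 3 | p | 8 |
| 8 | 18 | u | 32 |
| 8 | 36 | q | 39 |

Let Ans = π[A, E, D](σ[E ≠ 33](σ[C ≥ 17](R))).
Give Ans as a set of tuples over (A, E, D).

Selection C ≥ 17: {(24, 18, d, 32), (31, 35, d, 33), (33, 20, y, 20), (36, 6, b, 32), (38, 40, x, 12)}
Selection E ≠ 33: {(24, 18, d, 32), (33, 20, y, 20), (36, 6, b, 32), (38, 40, x, 12)}
Keep only column(s) A, E, D: {(18, 32, d), (20, 20, y), (40, 12, x), (6, 32, b)}

{(18, 32, d), (20, 20, y), (40, 12, x), (6, 32, b)}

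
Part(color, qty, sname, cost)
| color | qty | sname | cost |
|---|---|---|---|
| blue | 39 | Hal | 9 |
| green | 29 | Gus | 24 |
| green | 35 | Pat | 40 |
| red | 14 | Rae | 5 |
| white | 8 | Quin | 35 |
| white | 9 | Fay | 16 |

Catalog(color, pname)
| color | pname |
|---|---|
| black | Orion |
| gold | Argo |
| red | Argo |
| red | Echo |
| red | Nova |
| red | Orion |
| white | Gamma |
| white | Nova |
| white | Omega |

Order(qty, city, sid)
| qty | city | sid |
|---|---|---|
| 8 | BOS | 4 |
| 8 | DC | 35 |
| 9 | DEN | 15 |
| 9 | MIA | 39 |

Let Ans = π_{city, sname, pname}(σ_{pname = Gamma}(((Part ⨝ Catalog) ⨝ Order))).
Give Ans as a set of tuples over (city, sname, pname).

Joining Part and Catalog on color yields {(red, 14, Rae, 5, Argo), (red, 14, Rae, 5, Echo), (red, 14, Rae, 5, Nova), (red, 14, Rae, 5, Orion), (white, 8, Quin, 35, Gamma), (white, 8, Quin, 35, Nova), (white, 8, Quin, 35, Omega), (white, 9, Fay, 16, Gamma), (white, 9, Fay, 16, Nova), (white, 9, Fay, 16, Omega)}.
Joining (Part ⨝ Catalog) and Order on qty yields {(white, 8, Quin, 35, Gamma, BOS, 4), (white, 8, Quin, 35, Gamma, DC, 35), (white, 8, Quin, 35, Nova, BOS, 4), (white, 8, Quin, 35, Nova, DC, 35), (white, 8, Quin, 35, Omega, BOS, 4), (white, 8, Quin, 35, Omega, DC, 35), (white, 9, Fay, 16, Gamma, DEN, 15), (white, 9, Fay, 16, Gamma, MIA, 39), (white, 9, Fay, 16, Nova, DEN, 15), (white, 9, Fay, 16, Nova, MIA, 39), (white, 9, Fay, 16, Omega, DEN, 15), (white, 9, Fay, 16, Omega, MIA, 39)}.
Apply σ_{pname = Gamma}; surviving tuples: {(white, 8, Quin, 35, Gamma, BOS, 4), (white, 8, Quin, 35, Gamma, DC, 35), (white, 9, Fay, 16, Gamma, DEN, 15), (white, 9, Fay, 16, Gamma, MIA, 39)}
π_{city, sname, pname} gives {(BOS, Quin, Gamma), (DC, Quin, Gamma), (DEN, Fay, Gamma), (MIA, Fay, Gamma)}.

{(BOS, Quin, Gamma), (DC, Quin, Gamma), (DEN, Fay, Gamma), (MIA, Fay, Gamma)}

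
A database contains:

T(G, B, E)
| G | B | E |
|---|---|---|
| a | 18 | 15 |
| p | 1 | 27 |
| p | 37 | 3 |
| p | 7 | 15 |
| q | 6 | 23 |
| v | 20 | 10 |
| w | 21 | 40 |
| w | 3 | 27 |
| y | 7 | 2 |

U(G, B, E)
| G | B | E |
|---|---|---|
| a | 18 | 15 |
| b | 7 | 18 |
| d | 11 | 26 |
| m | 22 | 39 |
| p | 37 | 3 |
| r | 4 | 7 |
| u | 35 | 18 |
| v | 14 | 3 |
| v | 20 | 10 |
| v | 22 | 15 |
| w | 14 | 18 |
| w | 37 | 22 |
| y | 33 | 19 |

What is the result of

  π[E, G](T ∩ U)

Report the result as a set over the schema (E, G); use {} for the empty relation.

{(10, v), (15, a), (3, p)}

Taking the intersection: {(a, 18, 15), (p, 37, 3), (v, 20, 10)}
π_{E, G} gives {(10, v), (15, a), (3, p)}.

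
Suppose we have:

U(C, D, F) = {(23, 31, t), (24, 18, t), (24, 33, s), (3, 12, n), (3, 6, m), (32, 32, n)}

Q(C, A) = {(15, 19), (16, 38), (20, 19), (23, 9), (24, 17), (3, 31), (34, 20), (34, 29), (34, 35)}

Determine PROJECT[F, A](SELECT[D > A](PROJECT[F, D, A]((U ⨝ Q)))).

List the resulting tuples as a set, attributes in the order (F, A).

U ⋈ Q (natural join on C): {(23, 31, t, 9), (24, 18, t, 17), (24, 33, s, 17), (3, 12, n, 31), (3, 6, m, 31)}
π[F, D, A]: project onto (F, D, A) → {(m, 6, 31), (n, 12, 31), (s, 33, 17), (t, 18, 17), (t, 31, 9)}
σ[D > A]: keep tuples satisfying D > A → {(s, 33, 17), (t, 18, 17), (t, 31, 9)}
π[F, A]: project onto (F, A) → {(s, 17), (t, 17), (t, 9)}

{(s, 17), (t, 17), (t, 9)}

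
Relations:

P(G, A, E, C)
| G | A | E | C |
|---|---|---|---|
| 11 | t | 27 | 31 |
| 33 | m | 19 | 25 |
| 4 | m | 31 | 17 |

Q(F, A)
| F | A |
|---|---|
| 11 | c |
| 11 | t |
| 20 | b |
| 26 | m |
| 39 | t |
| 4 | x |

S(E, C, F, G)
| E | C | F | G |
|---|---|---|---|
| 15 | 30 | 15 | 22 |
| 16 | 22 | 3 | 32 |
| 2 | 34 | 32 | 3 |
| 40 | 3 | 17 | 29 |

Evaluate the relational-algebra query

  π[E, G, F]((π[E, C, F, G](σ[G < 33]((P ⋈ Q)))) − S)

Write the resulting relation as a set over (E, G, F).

Natural join on A: {(11, t, 27, 31, 11), (11, t, 27, 31, 39), (33, m, 19, 25, 26), (4, m, 31, 17, 26)}
Apply σ_{G < 33}; surviving tuples: {(11, t, 27, 31, 11), (11, t, 27, 31, 39), (4, m, 31, 17, 26)}
π_{E, C, F, G} gives {(27, 31, 11, 11), (27, 31, 39, 11), (31, 17, 26, 4)}.
Difference: {(27, 31, 11, 11), (27, 31, 39, 11), (31, 17, 26, 4)} with {(15, 30, 15, 22), (16, 22, 3, 32), (2, 34, 32, 3), (40, 3, 17, 29)} → {(27, 31, 11, 11), (27, 31, 39, 11), (31, 17, 26, 4)}
π_{E, G, F} gives {(27, 11, 11), (27, 11, 39), (31, 4, 26)}.

{(27, 11, 11), (27, 11, 39), (31, 4, 26)}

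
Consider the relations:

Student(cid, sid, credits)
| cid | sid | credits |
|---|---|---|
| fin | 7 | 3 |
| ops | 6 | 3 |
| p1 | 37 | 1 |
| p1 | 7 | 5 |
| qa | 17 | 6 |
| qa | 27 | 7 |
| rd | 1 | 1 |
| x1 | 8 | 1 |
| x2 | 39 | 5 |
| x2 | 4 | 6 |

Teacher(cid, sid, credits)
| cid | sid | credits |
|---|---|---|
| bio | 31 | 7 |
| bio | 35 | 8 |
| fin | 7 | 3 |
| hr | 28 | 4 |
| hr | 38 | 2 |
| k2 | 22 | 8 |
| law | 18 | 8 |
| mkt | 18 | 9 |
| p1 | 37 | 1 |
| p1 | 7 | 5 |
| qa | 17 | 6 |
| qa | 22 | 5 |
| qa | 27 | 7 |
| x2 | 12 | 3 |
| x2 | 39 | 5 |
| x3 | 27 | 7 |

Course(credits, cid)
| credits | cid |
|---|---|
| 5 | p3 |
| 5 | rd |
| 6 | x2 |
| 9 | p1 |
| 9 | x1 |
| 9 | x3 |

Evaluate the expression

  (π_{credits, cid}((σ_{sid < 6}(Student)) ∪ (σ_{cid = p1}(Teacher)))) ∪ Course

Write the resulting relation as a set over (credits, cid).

{(1, p1), (1, rd), (5, p1), (5, p3), (5, rd), (6, x2), (9, p1), (9, x1), (9, x3)}

Apply σ_{sid < 6}; surviving tuples: {(rd, 1, 1), (x2, 4, 6)}
Apply σ_{cid = p1}; surviving tuples: {(p1, 37, 1), (p1, 7, 5)}
Taking the union: {(p1, 37, 1), (p1, 7, 5), (rd, 1, 1), (x2, 4, 6)}
Projecting to credits, cid: {(1, p1), (1, rd), (5, p1), (6, x2)}
Taking the union: {(1, p1), (1, rd), (5, p1), (5, p3), (5, rd), (6, x2), (9, p1), (9, x1), (9, x3)}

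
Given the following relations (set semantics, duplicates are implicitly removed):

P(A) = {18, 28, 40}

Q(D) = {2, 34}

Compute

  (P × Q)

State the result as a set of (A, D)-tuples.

{(18, 2), (18, 34), (28, 2), (28, 34), (40, 2), (40, 34)}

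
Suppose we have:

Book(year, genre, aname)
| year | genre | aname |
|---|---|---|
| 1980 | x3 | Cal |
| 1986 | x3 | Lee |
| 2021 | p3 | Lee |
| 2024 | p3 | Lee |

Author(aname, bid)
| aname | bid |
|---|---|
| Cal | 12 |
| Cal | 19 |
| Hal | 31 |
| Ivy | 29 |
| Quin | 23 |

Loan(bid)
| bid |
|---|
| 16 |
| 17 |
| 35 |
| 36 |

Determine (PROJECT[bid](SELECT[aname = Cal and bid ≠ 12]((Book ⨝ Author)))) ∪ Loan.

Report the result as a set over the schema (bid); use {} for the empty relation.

{16, 17, 19, 35, 36}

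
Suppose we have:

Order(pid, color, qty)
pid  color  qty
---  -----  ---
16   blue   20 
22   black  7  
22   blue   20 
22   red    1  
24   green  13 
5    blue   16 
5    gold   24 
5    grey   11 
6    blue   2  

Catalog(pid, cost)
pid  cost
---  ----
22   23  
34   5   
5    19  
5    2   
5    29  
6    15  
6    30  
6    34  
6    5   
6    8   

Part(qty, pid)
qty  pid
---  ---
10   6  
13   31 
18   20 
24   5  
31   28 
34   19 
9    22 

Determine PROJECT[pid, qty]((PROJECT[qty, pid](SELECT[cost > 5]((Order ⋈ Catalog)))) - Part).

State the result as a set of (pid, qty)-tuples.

Joining Order and Catalog on pid yields {(22, black, 7, 23), (22, blue, 20, 23), (22, red, 1, 23), (5, blue, 16, 19), (5, blue, 16, 2), (5, blue, 16, 29), (5, gold, 24, 19), (5, gold, 24, 2), (5, gold, 24, 29), (5, grey, 11, 19), (5, grey, 11, 2), (5, grey, 11, 29), (6, blue, 2, 15), (6, blue, 2, 30), (6, blue, 2, 34), (6, blue, 2, 5), (6, blue, 2, 8)}.
Filtering on cost > 5 leaves {(22, black, 7, 23), (22, blue, 20, 23), (22, red, 1, 23), (5, blue, 16, 19), (5, blue, 16, 29), (5, gold, 24, 19), (5, gold, 24, 29), (5, grey, 11, 19), (5, grey, 11, 29), (6, blue, 2, 15), (6, blue, 2, 30), (6, blue, 2, 34), (6, blue, 2, 8)}.
Keep only column(s) qty, pid (6 duplicate(s) eliminated): {(1, 22), (11, 5), (16, 5), (2, 6), (20, 22), (24, 5), (7, 22)}
Set difference of the two operands is {(1, 22), (11, 5), (16, 5), (2, 6), (20, 22), (7, 22)}.
Keep only column(s) pid, qty: {(22, 1), (22, 20), (22, 7), (5, 11), (5, 16), (6, 2)}

{(22, 1), (22, 20), (22, 7), (5, 11), (5, 16), (6, 2)}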